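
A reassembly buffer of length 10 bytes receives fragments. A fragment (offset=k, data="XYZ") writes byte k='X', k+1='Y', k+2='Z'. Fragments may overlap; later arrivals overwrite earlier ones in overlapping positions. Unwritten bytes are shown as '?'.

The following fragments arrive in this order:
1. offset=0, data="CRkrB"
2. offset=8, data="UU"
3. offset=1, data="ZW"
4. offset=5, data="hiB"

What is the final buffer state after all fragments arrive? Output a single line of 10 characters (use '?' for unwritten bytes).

Fragment 1: offset=0 data="CRkrB" -> buffer=CRkrB?????
Fragment 2: offset=8 data="UU" -> buffer=CRkrB???UU
Fragment 3: offset=1 data="ZW" -> buffer=CZWrB???UU
Fragment 4: offset=5 data="hiB" -> buffer=CZWrBhiBUU

Answer: CZWrBhiBUU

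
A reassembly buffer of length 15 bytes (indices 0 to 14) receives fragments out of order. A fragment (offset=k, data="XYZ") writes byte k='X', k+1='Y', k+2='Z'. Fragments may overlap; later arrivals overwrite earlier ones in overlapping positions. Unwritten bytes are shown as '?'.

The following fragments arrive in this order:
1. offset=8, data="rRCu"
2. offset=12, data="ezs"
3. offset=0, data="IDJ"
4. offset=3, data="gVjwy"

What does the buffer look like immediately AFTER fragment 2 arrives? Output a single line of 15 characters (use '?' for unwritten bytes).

Fragment 1: offset=8 data="rRCu" -> buffer=????????rRCu???
Fragment 2: offset=12 data="ezs" -> buffer=????????rRCuezs

Answer: ????????rRCuezs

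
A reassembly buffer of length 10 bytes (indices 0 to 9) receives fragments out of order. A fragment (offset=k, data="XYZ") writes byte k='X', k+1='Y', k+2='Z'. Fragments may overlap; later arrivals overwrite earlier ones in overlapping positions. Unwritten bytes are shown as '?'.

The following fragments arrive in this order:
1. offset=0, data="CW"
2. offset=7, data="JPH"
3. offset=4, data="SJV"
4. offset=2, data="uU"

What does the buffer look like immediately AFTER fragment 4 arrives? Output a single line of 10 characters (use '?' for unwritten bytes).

Fragment 1: offset=0 data="CW" -> buffer=CW????????
Fragment 2: offset=7 data="JPH" -> buffer=CW?????JPH
Fragment 3: offset=4 data="SJV" -> buffer=CW??SJVJPH
Fragment 4: offset=2 data="uU" -> buffer=CWuUSJVJPH

Answer: CWuUSJVJPH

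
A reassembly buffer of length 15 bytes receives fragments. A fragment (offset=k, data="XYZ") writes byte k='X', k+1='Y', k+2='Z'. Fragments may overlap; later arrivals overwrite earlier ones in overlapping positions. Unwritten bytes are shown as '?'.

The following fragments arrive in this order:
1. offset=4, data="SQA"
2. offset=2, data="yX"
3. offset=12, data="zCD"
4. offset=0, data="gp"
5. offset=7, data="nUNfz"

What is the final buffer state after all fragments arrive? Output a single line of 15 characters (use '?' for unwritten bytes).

Fragment 1: offset=4 data="SQA" -> buffer=????SQA????????
Fragment 2: offset=2 data="yX" -> buffer=??yXSQA????????
Fragment 3: offset=12 data="zCD" -> buffer=??yXSQA?????zCD
Fragment 4: offset=0 data="gp" -> buffer=gpyXSQA?????zCD
Fragment 5: offset=7 data="nUNfz" -> buffer=gpyXSQAnUNfzzCD

Answer: gpyXSQAnUNfzzCD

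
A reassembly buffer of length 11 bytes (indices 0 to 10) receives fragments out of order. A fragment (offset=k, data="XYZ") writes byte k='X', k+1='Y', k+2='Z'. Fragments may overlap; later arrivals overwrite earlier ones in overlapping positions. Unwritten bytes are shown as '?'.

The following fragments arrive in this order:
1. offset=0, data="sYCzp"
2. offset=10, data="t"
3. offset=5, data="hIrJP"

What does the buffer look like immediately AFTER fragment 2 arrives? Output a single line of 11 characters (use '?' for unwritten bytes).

Fragment 1: offset=0 data="sYCzp" -> buffer=sYCzp??????
Fragment 2: offset=10 data="t" -> buffer=sYCzp?????t

Answer: sYCzp?????t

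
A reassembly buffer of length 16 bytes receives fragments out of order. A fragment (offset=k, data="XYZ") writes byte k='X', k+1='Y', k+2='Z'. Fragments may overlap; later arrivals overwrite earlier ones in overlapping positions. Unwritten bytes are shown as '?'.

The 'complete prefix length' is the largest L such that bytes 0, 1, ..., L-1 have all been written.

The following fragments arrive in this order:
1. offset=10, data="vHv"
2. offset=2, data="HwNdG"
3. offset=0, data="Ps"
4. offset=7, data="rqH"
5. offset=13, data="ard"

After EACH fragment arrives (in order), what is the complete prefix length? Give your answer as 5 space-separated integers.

Fragment 1: offset=10 data="vHv" -> buffer=??????????vHv??? -> prefix_len=0
Fragment 2: offset=2 data="HwNdG" -> buffer=??HwNdG???vHv??? -> prefix_len=0
Fragment 3: offset=0 data="Ps" -> buffer=PsHwNdG???vHv??? -> prefix_len=7
Fragment 4: offset=7 data="rqH" -> buffer=PsHwNdGrqHvHv??? -> prefix_len=13
Fragment 5: offset=13 data="ard" -> buffer=PsHwNdGrqHvHvard -> prefix_len=16

Answer: 0 0 7 13 16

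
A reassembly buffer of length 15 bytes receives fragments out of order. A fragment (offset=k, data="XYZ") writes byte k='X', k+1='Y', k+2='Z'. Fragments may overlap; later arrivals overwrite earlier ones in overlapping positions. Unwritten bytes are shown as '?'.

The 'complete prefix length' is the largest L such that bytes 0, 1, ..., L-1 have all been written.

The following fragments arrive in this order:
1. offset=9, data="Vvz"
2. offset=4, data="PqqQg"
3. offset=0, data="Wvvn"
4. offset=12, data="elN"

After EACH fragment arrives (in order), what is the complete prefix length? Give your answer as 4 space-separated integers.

Fragment 1: offset=9 data="Vvz" -> buffer=?????????Vvz??? -> prefix_len=0
Fragment 2: offset=4 data="PqqQg" -> buffer=????PqqQgVvz??? -> prefix_len=0
Fragment 3: offset=0 data="Wvvn" -> buffer=WvvnPqqQgVvz??? -> prefix_len=12
Fragment 4: offset=12 data="elN" -> buffer=WvvnPqqQgVvzelN -> prefix_len=15

Answer: 0 0 12 15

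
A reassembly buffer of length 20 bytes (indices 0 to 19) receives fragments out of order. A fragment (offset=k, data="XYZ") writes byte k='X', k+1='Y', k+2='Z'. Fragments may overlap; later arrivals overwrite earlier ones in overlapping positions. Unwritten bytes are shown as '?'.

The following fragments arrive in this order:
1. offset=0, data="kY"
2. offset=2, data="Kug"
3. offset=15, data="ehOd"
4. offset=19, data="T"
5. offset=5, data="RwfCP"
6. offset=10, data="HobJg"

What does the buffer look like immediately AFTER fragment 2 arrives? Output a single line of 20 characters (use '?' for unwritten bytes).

Answer: kYKug???????????????

Derivation:
Fragment 1: offset=0 data="kY" -> buffer=kY??????????????????
Fragment 2: offset=2 data="Kug" -> buffer=kYKug???????????????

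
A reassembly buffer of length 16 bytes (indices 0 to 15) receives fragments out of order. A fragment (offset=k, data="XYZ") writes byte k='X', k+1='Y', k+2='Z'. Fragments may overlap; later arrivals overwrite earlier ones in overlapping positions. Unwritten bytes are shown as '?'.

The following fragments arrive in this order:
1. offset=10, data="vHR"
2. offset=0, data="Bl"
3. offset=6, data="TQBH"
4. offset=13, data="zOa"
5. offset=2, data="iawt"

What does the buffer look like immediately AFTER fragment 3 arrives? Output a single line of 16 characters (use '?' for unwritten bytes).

Fragment 1: offset=10 data="vHR" -> buffer=??????????vHR???
Fragment 2: offset=0 data="Bl" -> buffer=Bl????????vHR???
Fragment 3: offset=6 data="TQBH" -> buffer=Bl????TQBHvHR???

Answer: Bl????TQBHvHR???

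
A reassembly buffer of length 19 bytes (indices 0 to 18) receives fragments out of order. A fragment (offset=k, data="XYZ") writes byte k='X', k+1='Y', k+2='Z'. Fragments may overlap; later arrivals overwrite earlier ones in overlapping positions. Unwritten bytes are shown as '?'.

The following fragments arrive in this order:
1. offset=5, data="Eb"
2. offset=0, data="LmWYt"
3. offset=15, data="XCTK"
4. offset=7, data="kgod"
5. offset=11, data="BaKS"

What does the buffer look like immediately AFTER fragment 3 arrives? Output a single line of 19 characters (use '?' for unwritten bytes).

Fragment 1: offset=5 data="Eb" -> buffer=?????Eb????????????
Fragment 2: offset=0 data="LmWYt" -> buffer=LmWYtEb????????????
Fragment 3: offset=15 data="XCTK" -> buffer=LmWYtEb????????XCTK

Answer: LmWYtEb????????XCTK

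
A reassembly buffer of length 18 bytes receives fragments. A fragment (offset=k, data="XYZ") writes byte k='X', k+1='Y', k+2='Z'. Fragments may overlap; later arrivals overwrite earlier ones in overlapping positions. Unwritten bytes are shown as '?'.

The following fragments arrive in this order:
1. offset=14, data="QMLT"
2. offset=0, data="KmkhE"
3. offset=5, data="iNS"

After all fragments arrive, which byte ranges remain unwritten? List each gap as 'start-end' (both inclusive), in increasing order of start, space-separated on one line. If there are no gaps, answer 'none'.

Fragment 1: offset=14 len=4
Fragment 2: offset=0 len=5
Fragment 3: offset=5 len=3
Gaps: 8-13

Answer: 8-13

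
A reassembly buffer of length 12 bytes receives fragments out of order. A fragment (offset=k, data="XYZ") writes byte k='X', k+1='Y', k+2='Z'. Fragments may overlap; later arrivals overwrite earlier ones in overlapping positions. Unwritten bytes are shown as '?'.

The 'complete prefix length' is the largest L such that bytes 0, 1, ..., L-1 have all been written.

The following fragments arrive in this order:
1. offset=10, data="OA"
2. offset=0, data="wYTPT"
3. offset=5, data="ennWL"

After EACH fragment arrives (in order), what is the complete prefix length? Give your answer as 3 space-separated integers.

Answer: 0 5 12

Derivation:
Fragment 1: offset=10 data="OA" -> buffer=??????????OA -> prefix_len=0
Fragment 2: offset=0 data="wYTPT" -> buffer=wYTPT?????OA -> prefix_len=5
Fragment 3: offset=5 data="ennWL" -> buffer=wYTPTennWLOA -> prefix_len=12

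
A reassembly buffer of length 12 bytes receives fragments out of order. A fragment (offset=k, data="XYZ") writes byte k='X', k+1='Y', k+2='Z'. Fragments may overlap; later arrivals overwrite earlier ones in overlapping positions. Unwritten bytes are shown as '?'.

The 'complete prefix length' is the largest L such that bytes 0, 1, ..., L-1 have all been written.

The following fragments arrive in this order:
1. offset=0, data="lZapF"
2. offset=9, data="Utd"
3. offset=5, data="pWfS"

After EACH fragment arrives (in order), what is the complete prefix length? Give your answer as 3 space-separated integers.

Fragment 1: offset=0 data="lZapF" -> buffer=lZapF??????? -> prefix_len=5
Fragment 2: offset=9 data="Utd" -> buffer=lZapF????Utd -> prefix_len=5
Fragment 3: offset=5 data="pWfS" -> buffer=lZapFpWfSUtd -> prefix_len=12

Answer: 5 5 12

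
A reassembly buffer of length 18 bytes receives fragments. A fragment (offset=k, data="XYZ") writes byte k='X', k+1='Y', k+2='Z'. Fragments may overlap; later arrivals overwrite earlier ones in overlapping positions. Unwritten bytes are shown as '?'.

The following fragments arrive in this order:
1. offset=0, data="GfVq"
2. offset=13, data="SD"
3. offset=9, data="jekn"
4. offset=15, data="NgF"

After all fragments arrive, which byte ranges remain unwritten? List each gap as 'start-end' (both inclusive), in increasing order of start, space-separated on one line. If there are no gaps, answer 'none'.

Answer: 4-8

Derivation:
Fragment 1: offset=0 len=4
Fragment 2: offset=13 len=2
Fragment 3: offset=9 len=4
Fragment 4: offset=15 len=3
Gaps: 4-8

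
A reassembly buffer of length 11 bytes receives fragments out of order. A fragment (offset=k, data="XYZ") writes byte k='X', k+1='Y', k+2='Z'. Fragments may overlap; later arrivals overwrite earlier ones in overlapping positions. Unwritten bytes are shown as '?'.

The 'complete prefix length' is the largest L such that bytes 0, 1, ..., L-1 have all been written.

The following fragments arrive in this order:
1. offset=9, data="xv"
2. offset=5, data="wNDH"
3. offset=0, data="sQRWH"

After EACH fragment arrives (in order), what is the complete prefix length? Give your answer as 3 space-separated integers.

Answer: 0 0 11

Derivation:
Fragment 1: offset=9 data="xv" -> buffer=?????????xv -> prefix_len=0
Fragment 2: offset=5 data="wNDH" -> buffer=?????wNDHxv -> prefix_len=0
Fragment 3: offset=0 data="sQRWH" -> buffer=sQRWHwNDHxv -> prefix_len=11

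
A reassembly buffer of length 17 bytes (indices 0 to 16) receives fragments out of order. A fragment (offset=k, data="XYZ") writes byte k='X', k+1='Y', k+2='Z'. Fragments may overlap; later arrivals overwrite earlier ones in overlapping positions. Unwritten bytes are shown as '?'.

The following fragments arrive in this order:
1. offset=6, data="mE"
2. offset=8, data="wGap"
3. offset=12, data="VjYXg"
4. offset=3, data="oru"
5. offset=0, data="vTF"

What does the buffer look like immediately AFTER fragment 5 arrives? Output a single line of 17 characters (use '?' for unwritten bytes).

Fragment 1: offset=6 data="mE" -> buffer=??????mE?????????
Fragment 2: offset=8 data="wGap" -> buffer=??????mEwGap?????
Fragment 3: offset=12 data="VjYXg" -> buffer=??????mEwGapVjYXg
Fragment 4: offset=3 data="oru" -> buffer=???orumEwGapVjYXg
Fragment 5: offset=0 data="vTF" -> buffer=vTForumEwGapVjYXg

Answer: vTForumEwGapVjYXg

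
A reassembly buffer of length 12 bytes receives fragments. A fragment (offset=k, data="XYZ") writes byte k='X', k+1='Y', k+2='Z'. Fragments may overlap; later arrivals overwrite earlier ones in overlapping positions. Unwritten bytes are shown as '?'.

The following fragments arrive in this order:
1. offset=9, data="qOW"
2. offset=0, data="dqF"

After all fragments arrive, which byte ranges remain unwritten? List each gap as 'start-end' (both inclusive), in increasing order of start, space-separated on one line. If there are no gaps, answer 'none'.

Fragment 1: offset=9 len=3
Fragment 2: offset=0 len=3
Gaps: 3-8

Answer: 3-8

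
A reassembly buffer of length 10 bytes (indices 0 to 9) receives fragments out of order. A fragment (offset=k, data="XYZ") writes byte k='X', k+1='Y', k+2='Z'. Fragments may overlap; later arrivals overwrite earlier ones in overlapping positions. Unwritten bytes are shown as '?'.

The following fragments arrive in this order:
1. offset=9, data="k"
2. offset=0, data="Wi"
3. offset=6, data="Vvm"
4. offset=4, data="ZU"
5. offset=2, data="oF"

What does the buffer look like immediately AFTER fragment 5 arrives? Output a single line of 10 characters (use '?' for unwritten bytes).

Fragment 1: offset=9 data="k" -> buffer=?????????k
Fragment 2: offset=0 data="Wi" -> buffer=Wi???????k
Fragment 3: offset=6 data="Vvm" -> buffer=Wi????Vvmk
Fragment 4: offset=4 data="ZU" -> buffer=Wi??ZUVvmk
Fragment 5: offset=2 data="oF" -> buffer=WioFZUVvmk

Answer: WioFZUVvmk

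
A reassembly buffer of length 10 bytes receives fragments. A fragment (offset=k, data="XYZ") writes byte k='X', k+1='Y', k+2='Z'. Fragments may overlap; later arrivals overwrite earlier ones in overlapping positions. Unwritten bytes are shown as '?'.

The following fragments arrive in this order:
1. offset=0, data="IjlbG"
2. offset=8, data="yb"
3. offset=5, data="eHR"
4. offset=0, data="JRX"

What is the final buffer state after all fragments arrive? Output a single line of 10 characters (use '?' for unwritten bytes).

Answer: JRXbGeHRyb

Derivation:
Fragment 1: offset=0 data="IjlbG" -> buffer=IjlbG?????
Fragment 2: offset=8 data="yb" -> buffer=IjlbG???yb
Fragment 3: offset=5 data="eHR" -> buffer=IjlbGeHRyb
Fragment 4: offset=0 data="JRX" -> buffer=JRXbGeHRyb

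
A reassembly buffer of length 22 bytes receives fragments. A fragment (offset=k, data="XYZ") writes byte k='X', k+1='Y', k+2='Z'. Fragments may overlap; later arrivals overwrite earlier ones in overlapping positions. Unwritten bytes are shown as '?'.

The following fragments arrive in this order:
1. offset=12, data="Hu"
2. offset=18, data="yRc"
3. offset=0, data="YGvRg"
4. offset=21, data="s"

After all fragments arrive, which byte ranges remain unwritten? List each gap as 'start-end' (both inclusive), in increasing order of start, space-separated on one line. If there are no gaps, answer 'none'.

Fragment 1: offset=12 len=2
Fragment 2: offset=18 len=3
Fragment 3: offset=0 len=5
Fragment 4: offset=21 len=1
Gaps: 5-11 14-17

Answer: 5-11 14-17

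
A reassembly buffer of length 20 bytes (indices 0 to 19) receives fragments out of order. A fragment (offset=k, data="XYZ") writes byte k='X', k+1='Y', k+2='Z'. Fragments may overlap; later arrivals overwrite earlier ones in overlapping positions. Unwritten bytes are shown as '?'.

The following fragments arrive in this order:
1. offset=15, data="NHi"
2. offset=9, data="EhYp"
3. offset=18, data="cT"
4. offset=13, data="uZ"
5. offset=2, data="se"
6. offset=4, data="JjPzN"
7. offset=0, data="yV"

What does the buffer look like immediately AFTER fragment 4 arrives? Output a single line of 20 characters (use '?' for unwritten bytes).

Fragment 1: offset=15 data="NHi" -> buffer=???????????????NHi??
Fragment 2: offset=9 data="EhYp" -> buffer=?????????EhYp??NHi??
Fragment 3: offset=18 data="cT" -> buffer=?????????EhYp??NHicT
Fragment 4: offset=13 data="uZ" -> buffer=?????????EhYpuZNHicT

Answer: ?????????EhYpuZNHicT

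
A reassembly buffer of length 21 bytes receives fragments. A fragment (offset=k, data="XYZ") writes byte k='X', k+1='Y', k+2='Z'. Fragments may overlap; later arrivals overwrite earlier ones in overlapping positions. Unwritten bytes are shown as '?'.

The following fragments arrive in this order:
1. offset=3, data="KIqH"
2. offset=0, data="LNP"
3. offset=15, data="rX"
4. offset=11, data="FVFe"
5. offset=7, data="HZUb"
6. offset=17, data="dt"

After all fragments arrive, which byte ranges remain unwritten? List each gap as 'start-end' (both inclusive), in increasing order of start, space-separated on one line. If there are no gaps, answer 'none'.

Answer: 19-20

Derivation:
Fragment 1: offset=3 len=4
Fragment 2: offset=0 len=3
Fragment 3: offset=15 len=2
Fragment 4: offset=11 len=4
Fragment 5: offset=7 len=4
Fragment 6: offset=17 len=2
Gaps: 19-20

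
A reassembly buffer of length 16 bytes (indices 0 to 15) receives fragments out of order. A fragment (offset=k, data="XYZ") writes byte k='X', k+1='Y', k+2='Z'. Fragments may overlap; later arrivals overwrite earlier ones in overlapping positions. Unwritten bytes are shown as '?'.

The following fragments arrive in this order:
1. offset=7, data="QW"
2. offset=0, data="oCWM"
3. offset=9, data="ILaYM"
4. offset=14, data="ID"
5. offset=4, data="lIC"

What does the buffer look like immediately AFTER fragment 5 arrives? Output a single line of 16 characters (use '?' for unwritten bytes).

Answer: oCWMlICQWILaYMID

Derivation:
Fragment 1: offset=7 data="QW" -> buffer=???????QW???????
Fragment 2: offset=0 data="oCWM" -> buffer=oCWM???QW???????
Fragment 3: offset=9 data="ILaYM" -> buffer=oCWM???QWILaYM??
Fragment 4: offset=14 data="ID" -> buffer=oCWM???QWILaYMID
Fragment 5: offset=4 data="lIC" -> buffer=oCWMlICQWILaYMID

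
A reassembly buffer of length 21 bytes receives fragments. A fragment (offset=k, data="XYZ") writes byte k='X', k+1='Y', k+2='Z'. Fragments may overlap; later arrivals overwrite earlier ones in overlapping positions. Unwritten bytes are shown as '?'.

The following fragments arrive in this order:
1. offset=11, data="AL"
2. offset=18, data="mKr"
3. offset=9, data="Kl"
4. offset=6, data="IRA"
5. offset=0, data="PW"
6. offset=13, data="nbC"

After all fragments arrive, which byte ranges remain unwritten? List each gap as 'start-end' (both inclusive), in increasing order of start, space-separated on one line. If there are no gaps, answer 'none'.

Fragment 1: offset=11 len=2
Fragment 2: offset=18 len=3
Fragment 3: offset=9 len=2
Fragment 4: offset=6 len=3
Fragment 5: offset=0 len=2
Fragment 6: offset=13 len=3
Gaps: 2-5 16-17

Answer: 2-5 16-17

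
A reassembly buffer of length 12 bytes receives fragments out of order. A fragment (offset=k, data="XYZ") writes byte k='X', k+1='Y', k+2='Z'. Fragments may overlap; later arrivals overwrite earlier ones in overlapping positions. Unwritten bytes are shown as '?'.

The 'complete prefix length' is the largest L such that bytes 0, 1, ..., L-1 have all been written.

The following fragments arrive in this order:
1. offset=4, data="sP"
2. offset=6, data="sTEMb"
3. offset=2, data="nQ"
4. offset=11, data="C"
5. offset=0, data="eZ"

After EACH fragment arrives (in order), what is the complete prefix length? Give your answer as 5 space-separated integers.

Answer: 0 0 0 0 12

Derivation:
Fragment 1: offset=4 data="sP" -> buffer=????sP?????? -> prefix_len=0
Fragment 2: offset=6 data="sTEMb" -> buffer=????sPsTEMb? -> prefix_len=0
Fragment 3: offset=2 data="nQ" -> buffer=??nQsPsTEMb? -> prefix_len=0
Fragment 4: offset=11 data="C" -> buffer=??nQsPsTEMbC -> prefix_len=0
Fragment 5: offset=0 data="eZ" -> buffer=eZnQsPsTEMbC -> prefix_len=12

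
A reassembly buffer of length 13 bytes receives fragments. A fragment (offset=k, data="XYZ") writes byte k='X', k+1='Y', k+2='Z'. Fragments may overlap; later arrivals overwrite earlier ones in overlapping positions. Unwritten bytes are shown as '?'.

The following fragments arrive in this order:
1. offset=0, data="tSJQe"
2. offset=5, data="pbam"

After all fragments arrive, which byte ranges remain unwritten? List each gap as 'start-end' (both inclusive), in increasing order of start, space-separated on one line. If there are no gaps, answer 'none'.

Fragment 1: offset=0 len=5
Fragment 2: offset=5 len=4
Gaps: 9-12

Answer: 9-12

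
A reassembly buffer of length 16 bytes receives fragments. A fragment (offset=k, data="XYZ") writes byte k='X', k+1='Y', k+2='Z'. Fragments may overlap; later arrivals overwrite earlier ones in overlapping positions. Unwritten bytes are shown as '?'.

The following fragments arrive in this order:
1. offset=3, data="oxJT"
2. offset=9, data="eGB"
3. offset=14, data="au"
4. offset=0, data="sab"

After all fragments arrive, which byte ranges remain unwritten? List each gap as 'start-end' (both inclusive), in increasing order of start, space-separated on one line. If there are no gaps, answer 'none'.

Answer: 7-8 12-13

Derivation:
Fragment 1: offset=3 len=4
Fragment 2: offset=9 len=3
Fragment 3: offset=14 len=2
Fragment 4: offset=0 len=3
Gaps: 7-8 12-13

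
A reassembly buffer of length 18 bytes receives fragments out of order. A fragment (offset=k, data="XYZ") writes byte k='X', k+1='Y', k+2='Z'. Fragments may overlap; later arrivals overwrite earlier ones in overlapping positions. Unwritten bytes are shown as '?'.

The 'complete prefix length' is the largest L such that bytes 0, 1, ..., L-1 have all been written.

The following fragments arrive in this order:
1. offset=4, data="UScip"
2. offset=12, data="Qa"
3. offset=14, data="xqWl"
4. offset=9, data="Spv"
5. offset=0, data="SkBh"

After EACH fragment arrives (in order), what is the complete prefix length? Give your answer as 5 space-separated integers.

Fragment 1: offset=4 data="UScip" -> buffer=????UScip????????? -> prefix_len=0
Fragment 2: offset=12 data="Qa" -> buffer=????UScip???Qa???? -> prefix_len=0
Fragment 3: offset=14 data="xqWl" -> buffer=????UScip???QaxqWl -> prefix_len=0
Fragment 4: offset=9 data="Spv" -> buffer=????UScipSpvQaxqWl -> prefix_len=0
Fragment 5: offset=0 data="SkBh" -> buffer=SkBhUScipSpvQaxqWl -> prefix_len=18

Answer: 0 0 0 0 18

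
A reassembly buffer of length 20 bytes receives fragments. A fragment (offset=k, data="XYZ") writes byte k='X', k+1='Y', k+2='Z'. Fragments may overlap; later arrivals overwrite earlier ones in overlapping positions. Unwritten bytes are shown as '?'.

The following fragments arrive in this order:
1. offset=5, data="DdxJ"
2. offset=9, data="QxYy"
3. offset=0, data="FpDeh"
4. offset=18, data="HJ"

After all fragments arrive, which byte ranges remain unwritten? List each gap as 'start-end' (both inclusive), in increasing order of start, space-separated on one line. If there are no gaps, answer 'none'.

Fragment 1: offset=5 len=4
Fragment 2: offset=9 len=4
Fragment 3: offset=0 len=5
Fragment 4: offset=18 len=2
Gaps: 13-17

Answer: 13-17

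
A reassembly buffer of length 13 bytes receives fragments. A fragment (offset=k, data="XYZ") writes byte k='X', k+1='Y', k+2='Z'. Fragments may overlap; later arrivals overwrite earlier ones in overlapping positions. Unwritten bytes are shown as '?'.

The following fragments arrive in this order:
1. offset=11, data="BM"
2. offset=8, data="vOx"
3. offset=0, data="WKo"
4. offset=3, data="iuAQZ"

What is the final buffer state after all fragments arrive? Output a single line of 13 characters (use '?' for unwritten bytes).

Fragment 1: offset=11 data="BM" -> buffer=???????????BM
Fragment 2: offset=8 data="vOx" -> buffer=????????vOxBM
Fragment 3: offset=0 data="WKo" -> buffer=WKo?????vOxBM
Fragment 4: offset=3 data="iuAQZ" -> buffer=WKoiuAQZvOxBM

Answer: WKoiuAQZvOxBM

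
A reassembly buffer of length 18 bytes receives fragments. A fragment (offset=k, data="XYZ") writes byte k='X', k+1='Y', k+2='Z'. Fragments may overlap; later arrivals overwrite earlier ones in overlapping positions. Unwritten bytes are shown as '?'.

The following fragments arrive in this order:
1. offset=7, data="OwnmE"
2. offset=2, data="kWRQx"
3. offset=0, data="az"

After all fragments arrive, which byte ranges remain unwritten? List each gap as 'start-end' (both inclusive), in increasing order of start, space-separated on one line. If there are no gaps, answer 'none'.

Answer: 12-17

Derivation:
Fragment 1: offset=7 len=5
Fragment 2: offset=2 len=5
Fragment 3: offset=0 len=2
Gaps: 12-17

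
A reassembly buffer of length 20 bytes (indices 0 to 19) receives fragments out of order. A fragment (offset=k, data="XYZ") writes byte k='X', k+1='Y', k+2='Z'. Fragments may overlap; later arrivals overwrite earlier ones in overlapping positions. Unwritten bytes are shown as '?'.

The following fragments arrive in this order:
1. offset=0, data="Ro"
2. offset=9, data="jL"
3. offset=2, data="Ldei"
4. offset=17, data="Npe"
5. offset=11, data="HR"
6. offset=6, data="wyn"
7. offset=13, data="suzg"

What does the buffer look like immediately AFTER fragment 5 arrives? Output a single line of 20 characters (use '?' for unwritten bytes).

Fragment 1: offset=0 data="Ro" -> buffer=Ro??????????????????
Fragment 2: offset=9 data="jL" -> buffer=Ro???????jL?????????
Fragment 3: offset=2 data="Ldei" -> buffer=RoLdei???jL?????????
Fragment 4: offset=17 data="Npe" -> buffer=RoLdei???jL??????Npe
Fragment 5: offset=11 data="HR" -> buffer=RoLdei???jLHR????Npe

Answer: RoLdei???jLHR????Npe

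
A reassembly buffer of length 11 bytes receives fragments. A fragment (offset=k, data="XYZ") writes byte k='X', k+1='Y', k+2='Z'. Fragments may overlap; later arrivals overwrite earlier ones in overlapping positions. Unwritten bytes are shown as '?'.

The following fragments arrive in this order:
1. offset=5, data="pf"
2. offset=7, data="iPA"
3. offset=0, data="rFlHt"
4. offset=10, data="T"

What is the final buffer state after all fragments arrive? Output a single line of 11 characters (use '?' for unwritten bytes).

Fragment 1: offset=5 data="pf" -> buffer=?????pf????
Fragment 2: offset=7 data="iPA" -> buffer=?????pfiPA?
Fragment 3: offset=0 data="rFlHt" -> buffer=rFlHtpfiPA?
Fragment 4: offset=10 data="T" -> buffer=rFlHtpfiPAT

Answer: rFlHtpfiPAT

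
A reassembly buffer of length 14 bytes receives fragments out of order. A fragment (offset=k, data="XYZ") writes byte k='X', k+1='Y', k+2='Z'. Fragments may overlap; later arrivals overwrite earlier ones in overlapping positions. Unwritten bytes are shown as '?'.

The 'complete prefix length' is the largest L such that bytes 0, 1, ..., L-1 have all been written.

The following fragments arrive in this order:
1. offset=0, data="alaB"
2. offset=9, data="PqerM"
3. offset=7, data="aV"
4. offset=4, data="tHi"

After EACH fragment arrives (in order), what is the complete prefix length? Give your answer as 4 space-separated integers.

Fragment 1: offset=0 data="alaB" -> buffer=alaB?????????? -> prefix_len=4
Fragment 2: offset=9 data="PqerM" -> buffer=alaB?????PqerM -> prefix_len=4
Fragment 3: offset=7 data="aV" -> buffer=alaB???aVPqerM -> prefix_len=4
Fragment 4: offset=4 data="tHi" -> buffer=alaBtHiaVPqerM -> prefix_len=14

Answer: 4 4 4 14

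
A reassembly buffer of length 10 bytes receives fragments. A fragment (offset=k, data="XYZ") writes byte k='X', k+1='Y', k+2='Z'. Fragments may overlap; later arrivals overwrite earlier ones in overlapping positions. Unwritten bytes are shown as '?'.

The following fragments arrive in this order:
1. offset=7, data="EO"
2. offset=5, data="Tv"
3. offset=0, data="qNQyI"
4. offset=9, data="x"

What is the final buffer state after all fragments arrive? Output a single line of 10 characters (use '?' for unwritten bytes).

Answer: qNQyITvEOx

Derivation:
Fragment 1: offset=7 data="EO" -> buffer=???????EO?
Fragment 2: offset=5 data="Tv" -> buffer=?????TvEO?
Fragment 3: offset=0 data="qNQyI" -> buffer=qNQyITvEO?
Fragment 4: offset=9 data="x" -> buffer=qNQyITvEOx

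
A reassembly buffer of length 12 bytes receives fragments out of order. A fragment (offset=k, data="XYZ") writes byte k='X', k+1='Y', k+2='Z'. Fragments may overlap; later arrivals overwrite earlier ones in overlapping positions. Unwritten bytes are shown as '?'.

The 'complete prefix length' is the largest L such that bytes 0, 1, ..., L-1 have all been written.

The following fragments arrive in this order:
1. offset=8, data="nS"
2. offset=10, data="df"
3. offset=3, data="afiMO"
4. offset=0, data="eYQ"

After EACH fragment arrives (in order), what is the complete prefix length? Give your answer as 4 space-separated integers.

Answer: 0 0 0 12

Derivation:
Fragment 1: offset=8 data="nS" -> buffer=????????nS?? -> prefix_len=0
Fragment 2: offset=10 data="df" -> buffer=????????nSdf -> prefix_len=0
Fragment 3: offset=3 data="afiMO" -> buffer=???afiMOnSdf -> prefix_len=0
Fragment 4: offset=0 data="eYQ" -> buffer=eYQafiMOnSdf -> prefix_len=12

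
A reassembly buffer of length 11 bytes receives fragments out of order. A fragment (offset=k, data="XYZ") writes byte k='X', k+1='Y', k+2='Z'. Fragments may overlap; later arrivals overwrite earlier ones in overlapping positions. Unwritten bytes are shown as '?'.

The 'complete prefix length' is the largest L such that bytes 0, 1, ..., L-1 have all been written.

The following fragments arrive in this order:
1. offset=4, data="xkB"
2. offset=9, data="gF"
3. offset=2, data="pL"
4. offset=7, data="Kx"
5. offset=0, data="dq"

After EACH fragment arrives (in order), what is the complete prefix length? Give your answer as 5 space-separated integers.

Fragment 1: offset=4 data="xkB" -> buffer=????xkB???? -> prefix_len=0
Fragment 2: offset=9 data="gF" -> buffer=????xkB??gF -> prefix_len=0
Fragment 3: offset=2 data="pL" -> buffer=??pLxkB??gF -> prefix_len=0
Fragment 4: offset=7 data="Kx" -> buffer=??pLxkBKxgF -> prefix_len=0
Fragment 5: offset=0 data="dq" -> buffer=dqpLxkBKxgF -> prefix_len=11

Answer: 0 0 0 0 11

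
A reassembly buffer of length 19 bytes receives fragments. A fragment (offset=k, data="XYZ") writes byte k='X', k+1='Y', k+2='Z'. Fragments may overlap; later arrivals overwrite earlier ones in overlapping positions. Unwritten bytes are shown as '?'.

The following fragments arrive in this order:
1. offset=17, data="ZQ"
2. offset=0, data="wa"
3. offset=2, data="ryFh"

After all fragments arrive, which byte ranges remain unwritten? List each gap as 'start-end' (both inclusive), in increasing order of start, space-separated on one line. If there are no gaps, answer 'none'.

Answer: 6-16

Derivation:
Fragment 1: offset=17 len=2
Fragment 2: offset=0 len=2
Fragment 3: offset=2 len=4
Gaps: 6-16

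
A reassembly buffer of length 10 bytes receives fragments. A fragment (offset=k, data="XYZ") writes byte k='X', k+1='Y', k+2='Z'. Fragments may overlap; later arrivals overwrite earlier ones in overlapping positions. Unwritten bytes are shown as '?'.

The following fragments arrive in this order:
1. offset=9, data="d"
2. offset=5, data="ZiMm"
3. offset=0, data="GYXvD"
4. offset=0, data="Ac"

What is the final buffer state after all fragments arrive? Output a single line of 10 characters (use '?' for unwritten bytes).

Answer: AcXvDZiMmd

Derivation:
Fragment 1: offset=9 data="d" -> buffer=?????????d
Fragment 2: offset=5 data="ZiMm" -> buffer=?????ZiMmd
Fragment 3: offset=0 data="GYXvD" -> buffer=GYXvDZiMmd
Fragment 4: offset=0 data="Ac" -> buffer=AcXvDZiMmd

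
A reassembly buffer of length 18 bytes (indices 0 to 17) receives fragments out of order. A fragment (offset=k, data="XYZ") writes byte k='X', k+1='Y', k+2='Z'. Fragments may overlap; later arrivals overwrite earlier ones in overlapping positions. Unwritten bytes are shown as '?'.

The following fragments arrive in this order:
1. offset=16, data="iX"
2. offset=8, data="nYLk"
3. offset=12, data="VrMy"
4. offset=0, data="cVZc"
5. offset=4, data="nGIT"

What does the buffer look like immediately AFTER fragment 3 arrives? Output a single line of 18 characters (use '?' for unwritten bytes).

Fragment 1: offset=16 data="iX" -> buffer=????????????????iX
Fragment 2: offset=8 data="nYLk" -> buffer=????????nYLk????iX
Fragment 3: offset=12 data="VrMy" -> buffer=????????nYLkVrMyiX

Answer: ????????nYLkVrMyiX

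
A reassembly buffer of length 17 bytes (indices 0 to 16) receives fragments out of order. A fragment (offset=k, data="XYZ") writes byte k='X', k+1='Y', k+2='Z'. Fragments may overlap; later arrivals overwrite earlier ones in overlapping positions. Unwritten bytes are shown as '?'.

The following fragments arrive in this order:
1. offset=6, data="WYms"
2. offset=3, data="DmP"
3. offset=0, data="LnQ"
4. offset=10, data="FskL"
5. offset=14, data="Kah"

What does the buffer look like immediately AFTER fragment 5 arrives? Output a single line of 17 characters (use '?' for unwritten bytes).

Answer: LnQDmPWYmsFskLKah

Derivation:
Fragment 1: offset=6 data="WYms" -> buffer=??????WYms???????
Fragment 2: offset=3 data="DmP" -> buffer=???DmPWYms???????
Fragment 3: offset=0 data="LnQ" -> buffer=LnQDmPWYms???????
Fragment 4: offset=10 data="FskL" -> buffer=LnQDmPWYmsFskL???
Fragment 5: offset=14 data="Kah" -> buffer=LnQDmPWYmsFskLKah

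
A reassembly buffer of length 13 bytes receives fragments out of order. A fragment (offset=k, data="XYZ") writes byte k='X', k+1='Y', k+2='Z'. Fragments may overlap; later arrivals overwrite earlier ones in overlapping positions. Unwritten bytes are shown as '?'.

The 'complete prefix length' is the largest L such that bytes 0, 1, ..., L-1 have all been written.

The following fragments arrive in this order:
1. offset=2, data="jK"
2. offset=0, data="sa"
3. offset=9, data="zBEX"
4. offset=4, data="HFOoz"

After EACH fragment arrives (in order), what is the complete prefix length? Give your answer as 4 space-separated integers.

Answer: 0 4 4 13

Derivation:
Fragment 1: offset=2 data="jK" -> buffer=??jK????????? -> prefix_len=0
Fragment 2: offset=0 data="sa" -> buffer=sajK????????? -> prefix_len=4
Fragment 3: offset=9 data="zBEX" -> buffer=sajK?????zBEX -> prefix_len=4
Fragment 4: offset=4 data="HFOoz" -> buffer=sajKHFOozzBEX -> prefix_len=13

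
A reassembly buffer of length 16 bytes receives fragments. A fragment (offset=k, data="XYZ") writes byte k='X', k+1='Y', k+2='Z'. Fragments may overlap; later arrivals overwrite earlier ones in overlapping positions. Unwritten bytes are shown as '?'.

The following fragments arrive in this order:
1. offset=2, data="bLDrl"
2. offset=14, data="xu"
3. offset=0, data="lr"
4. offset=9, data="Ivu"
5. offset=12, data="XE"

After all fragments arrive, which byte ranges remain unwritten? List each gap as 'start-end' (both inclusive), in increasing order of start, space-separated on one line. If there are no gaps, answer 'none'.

Answer: 7-8

Derivation:
Fragment 1: offset=2 len=5
Fragment 2: offset=14 len=2
Fragment 3: offset=0 len=2
Fragment 4: offset=9 len=3
Fragment 5: offset=12 len=2
Gaps: 7-8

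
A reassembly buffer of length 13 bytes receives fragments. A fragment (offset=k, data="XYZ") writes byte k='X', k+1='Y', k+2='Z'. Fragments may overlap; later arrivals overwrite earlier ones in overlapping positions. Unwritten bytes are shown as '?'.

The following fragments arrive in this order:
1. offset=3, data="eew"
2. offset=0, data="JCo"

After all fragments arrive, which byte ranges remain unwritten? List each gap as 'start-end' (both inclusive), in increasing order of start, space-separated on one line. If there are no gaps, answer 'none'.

Fragment 1: offset=3 len=3
Fragment 2: offset=0 len=3
Gaps: 6-12

Answer: 6-12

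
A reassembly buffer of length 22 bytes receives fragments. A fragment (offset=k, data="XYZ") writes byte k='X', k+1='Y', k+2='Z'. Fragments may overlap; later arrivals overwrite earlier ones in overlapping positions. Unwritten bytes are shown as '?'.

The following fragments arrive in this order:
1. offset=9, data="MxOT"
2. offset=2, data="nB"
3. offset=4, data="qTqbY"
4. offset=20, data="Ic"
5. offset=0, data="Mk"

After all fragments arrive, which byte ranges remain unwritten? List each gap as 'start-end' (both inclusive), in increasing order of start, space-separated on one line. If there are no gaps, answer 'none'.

Fragment 1: offset=9 len=4
Fragment 2: offset=2 len=2
Fragment 3: offset=4 len=5
Fragment 4: offset=20 len=2
Fragment 5: offset=0 len=2
Gaps: 13-19

Answer: 13-19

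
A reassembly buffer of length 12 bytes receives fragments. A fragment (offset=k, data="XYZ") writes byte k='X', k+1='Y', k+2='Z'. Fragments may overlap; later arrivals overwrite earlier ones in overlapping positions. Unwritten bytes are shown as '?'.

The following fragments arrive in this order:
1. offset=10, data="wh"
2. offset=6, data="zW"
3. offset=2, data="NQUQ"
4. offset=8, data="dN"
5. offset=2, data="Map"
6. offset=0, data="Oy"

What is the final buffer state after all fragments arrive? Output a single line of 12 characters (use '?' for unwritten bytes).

Answer: OyMapQzWdNwh

Derivation:
Fragment 1: offset=10 data="wh" -> buffer=??????????wh
Fragment 2: offset=6 data="zW" -> buffer=??????zW??wh
Fragment 3: offset=2 data="NQUQ" -> buffer=??NQUQzW??wh
Fragment 4: offset=8 data="dN" -> buffer=??NQUQzWdNwh
Fragment 5: offset=2 data="Map" -> buffer=??MapQzWdNwh
Fragment 6: offset=0 data="Oy" -> buffer=OyMapQzWdNwh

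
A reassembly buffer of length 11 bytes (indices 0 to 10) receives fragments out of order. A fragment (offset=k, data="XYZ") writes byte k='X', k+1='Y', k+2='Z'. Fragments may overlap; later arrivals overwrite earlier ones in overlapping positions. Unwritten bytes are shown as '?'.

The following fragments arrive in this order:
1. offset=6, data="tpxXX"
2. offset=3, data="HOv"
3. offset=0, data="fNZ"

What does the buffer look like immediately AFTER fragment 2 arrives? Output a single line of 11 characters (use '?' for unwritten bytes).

Fragment 1: offset=6 data="tpxXX" -> buffer=??????tpxXX
Fragment 2: offset=3 data="HOv" -> buffer=???HOvtpxXX

Answer: ???HOvtpxXX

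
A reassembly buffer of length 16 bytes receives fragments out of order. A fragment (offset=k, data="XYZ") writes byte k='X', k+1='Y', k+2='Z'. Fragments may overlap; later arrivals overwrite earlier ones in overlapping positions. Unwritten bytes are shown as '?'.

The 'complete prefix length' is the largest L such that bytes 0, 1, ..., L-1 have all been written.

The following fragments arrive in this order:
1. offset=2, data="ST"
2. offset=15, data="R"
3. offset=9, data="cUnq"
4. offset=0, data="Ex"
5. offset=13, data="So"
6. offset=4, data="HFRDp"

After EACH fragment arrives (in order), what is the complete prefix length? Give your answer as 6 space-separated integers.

Fragment 1: offset=2 data="ST" -> buffer=??ST???????????? -> prefix_len=0
Fragment 2: offset=15 data="R" -> buffer=??ST???????????R -> prefix_len=0
Fragment 3: offset=9 data="cUnq" -> buffer=??ST?????cUnq??R -> prefix_len=0
Fragment 4: offset=0 data="Ex" -> buffer=ExST?????cUnq??R -> prefix_len=4
Fragment 5: offset=13 data="So" -> buffer=ExST?????cUnqSoR -> prefix_len=4
Fragment 6: offset=4 data="HFRDp" -> buffer=ExSTHFRDpcUnqSoR -> prefix_len=16

Answer: 0 0 0 4 4 16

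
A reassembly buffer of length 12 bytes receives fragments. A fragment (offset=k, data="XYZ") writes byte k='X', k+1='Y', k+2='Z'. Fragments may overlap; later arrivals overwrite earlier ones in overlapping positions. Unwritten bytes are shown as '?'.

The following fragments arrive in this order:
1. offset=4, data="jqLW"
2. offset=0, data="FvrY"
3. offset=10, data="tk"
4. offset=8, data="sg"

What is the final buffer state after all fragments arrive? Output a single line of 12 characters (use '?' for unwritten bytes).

Answer: FvrYjqLWsgtk

Derivation:
Fragment 1: offset=4 data="jqLW" -> buffer=????jqLW????
Fragment 2: offset=0 data="FvrY" -> buffer=FvrYjqLW????
Fragment 3: offset=10 data="tk" -> buffer=FvrYjqLW??tk
Fragment 4: offset=8 data="sg" -> buffer=FvrYjqLWsgtk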